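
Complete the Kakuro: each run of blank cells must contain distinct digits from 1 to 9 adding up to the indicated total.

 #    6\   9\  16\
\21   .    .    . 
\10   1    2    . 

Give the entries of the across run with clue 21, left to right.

5, 7, 9

16 in 2 cells must be {7,9}.
R1C1 = 6 − 1 = 5 completes the 6 down.
R1C2 = 9 − 2 = 7 completes the 9 down.
R1C3 = 21 − 12 = 9 completes the 21 across.
R2C3 = 10 − 3 = 7 completes the 10 across.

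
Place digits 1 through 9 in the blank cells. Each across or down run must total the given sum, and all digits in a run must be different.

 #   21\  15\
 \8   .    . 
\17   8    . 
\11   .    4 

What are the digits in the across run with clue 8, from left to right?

6 2

17 in 2 cells must be {8,9}.
R2C2 = 17 − 8 = 9 completes the 17 across.
R3C1 = 11 − 4 = 7 completes the 11 across.
R1C1 = 21 − 15 = 6 completes the 21 down.
R1C2 = 8 − 6 = 2 completes the 8 across.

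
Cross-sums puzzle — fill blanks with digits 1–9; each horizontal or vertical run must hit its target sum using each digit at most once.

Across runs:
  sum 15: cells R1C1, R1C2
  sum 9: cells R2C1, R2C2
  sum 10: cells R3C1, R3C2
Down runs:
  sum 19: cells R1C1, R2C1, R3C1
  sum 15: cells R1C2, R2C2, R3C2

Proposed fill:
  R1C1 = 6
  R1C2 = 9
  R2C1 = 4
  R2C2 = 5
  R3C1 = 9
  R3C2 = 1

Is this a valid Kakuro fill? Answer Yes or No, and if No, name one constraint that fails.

Across: 6+9=15; 4+5=9; 9+1=10. Down: 6+4+9=19; 9+5+1=15. No digit repeats within any run.

Yes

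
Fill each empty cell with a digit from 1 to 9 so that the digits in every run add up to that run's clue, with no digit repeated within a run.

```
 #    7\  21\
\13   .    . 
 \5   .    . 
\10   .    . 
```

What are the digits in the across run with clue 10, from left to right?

2 8

7 in 3 cells must be {1,2,4}.
The 13 across and the 7 down share only 4, so R1C1 = 4.
R1C2 = 13 − 4 = 9 completes the 13 across.
Given what's placed, R2C2 must be 4 to fit the 5 across and 21 down.
R3C2 = 21 − 13 = 8 completes the 21 down.
R2C1 = 5 − 4 = 1 completes the 5 across.
R3C1 = 10 − 8 = 2 completes the 10 across.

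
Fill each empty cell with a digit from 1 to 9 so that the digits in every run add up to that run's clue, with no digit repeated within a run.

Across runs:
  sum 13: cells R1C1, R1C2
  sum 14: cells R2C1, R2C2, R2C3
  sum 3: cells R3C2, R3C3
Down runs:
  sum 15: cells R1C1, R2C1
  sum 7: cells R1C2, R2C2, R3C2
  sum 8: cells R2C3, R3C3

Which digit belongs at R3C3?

1

3 in 2 cells must be {1,2}; 7 in 3 cells must be {1,2,4}.
The 13 across and the 7 down share only 4, so R1C2 = 4.
R1C1 = 13 − 4 = 9 completes the 13 across.
R2C1 = 15 − 9 = 6 completes the 15 down.
R2C2 = 1: the only remaining digit allowed by both the 14 across and the 7 down.
R2C3 = 14 − 7 = 7 completes the 14 across.
R3C2 = 7 − 5 = 2 completes the 7 down.
R3C3 = 3 − 2 = 1 completes the 3 across.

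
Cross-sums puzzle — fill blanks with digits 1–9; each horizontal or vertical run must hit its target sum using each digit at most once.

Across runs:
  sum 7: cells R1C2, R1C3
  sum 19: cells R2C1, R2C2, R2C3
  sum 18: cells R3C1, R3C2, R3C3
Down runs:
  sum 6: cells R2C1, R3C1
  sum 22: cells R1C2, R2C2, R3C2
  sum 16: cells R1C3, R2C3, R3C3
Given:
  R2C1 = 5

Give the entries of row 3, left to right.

R3C1 = 6 − 5 = 1 completes the 6 down.
No cell is forced outright now. R2C2 can only be 6 or 8 (the digits allowed by both its 19 across and its 22 down). If R2C2 = 6: then R1C2 would have to be in {1,2,3,4,5,6} for the 7 across but in {7,9} for the 22 down — contradiction. So R2C2 = 8.
R1C2 = 5: the only remaining digit allowed by both the 7 across and the 22 down.
R1C3 = 7 − 5 = 2 completes the 7 across.
R2C3 = 19 − 13 = 6 completes the 19 across.
R3C2 = 22 − 13 = 9 completes the 22 down.
R3C3 = 18 − 10 = 8 completes the 18 across.

1, 9, 8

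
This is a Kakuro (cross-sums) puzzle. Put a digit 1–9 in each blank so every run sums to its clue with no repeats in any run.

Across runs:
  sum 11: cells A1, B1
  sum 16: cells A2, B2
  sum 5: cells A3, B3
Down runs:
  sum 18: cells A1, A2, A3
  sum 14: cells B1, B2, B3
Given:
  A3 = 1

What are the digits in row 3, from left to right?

16 in 2 cells must be {7,9}.
Given what's placed, A2 must be 9 to fit the 16 across and 18 down.
B2 = 16 − 9 = 7 completes the 16 across.
B3 = 5 − 1 = 4 completes the 5 across.
A1 = 18 − 10 = 8 completes the 18 down.
B1 = 11 − 8 = 3 completes the 11 across.

1 4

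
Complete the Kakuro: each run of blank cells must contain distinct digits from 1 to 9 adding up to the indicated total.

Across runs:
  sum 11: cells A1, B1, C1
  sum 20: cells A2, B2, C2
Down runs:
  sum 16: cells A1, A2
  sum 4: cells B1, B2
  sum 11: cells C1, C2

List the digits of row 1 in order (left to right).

7 1 3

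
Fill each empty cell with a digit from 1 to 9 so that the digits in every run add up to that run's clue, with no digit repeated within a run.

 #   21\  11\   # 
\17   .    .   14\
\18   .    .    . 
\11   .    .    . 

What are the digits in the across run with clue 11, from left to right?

17 in 2 cells must be {8,9}.
Only 8 fits R1C2 under both its across sum 17 and down sum 11.
R1C1 = 17 − 8 = 9 completes the 17 across.
Nothing is forced directly, so branch on R3C2, whose candidates are 1 or 2. If R3C2 = 1: that forces R2C2 = 2, R2C3 = 9, after which R3C3 would have to be in {2,3,4,6,7,8} for the 11 across but in {5} for the 14 down — contradiction. So R3C2 = 2.
R2C2 = 11 − 10 = 1 completes the 11 down.
R2C1 = 8: the only remaining digit allowed by both the 18 across and the 21 down.
R2C3 = 18 − 9 = 9 completes the 18 across.
R3C1 = 21 − 17 = 4 completes the 21 down.
R3C3 = 11 − 6 = 5 completes the 11 across.

4 2 5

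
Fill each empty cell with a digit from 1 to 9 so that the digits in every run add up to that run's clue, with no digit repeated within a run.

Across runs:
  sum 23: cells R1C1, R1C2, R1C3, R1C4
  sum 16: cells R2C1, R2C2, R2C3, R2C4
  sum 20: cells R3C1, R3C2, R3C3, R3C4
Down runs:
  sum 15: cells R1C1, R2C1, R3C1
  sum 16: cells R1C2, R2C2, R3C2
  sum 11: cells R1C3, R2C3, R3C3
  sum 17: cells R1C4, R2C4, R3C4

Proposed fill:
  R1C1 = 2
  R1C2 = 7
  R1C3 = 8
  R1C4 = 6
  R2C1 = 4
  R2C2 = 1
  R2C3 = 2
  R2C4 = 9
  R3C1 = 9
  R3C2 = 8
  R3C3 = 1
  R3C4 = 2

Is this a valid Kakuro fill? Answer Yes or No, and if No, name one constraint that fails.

Across: 2+7+8+6=23; 4+1+2+9=16; 9+8+1+2=20. Down: 2+4+9=15; 7+1+8=16; 8+2+1=11; 6+9+2=17. No digit repeats within any run.

Yes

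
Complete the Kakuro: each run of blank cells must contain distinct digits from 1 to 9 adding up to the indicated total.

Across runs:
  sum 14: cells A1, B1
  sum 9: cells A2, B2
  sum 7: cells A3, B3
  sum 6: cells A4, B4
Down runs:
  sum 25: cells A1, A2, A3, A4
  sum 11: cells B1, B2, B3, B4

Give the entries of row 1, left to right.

11 in 4 cells must be {1,2,3,5}.
Only 5 fits B1 under both its across sum 14 and down sum 11.
A1 = 14 − 5 = 9 completes the 14 across.

9 5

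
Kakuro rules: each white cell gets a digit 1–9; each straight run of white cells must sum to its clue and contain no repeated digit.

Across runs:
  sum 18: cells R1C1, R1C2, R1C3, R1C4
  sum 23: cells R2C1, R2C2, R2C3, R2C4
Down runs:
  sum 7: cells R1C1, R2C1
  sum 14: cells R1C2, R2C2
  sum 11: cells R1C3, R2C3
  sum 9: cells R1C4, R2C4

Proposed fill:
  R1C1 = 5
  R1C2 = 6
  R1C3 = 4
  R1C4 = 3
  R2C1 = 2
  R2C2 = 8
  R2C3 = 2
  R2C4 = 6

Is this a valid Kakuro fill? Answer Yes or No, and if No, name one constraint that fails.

No — the across run R2C1–R2C4 sums to 18, not 23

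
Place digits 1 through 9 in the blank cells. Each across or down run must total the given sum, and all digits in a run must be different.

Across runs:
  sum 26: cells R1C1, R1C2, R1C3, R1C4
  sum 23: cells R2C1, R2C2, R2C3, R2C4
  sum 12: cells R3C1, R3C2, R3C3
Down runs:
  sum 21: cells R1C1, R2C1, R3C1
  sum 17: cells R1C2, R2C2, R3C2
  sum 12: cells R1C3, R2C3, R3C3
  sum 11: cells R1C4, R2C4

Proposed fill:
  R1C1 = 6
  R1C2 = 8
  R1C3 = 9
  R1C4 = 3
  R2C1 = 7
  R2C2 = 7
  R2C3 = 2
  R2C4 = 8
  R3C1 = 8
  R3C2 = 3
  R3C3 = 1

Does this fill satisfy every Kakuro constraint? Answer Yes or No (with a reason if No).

No — the across run R2C1–R2C4 sums to 24, not 23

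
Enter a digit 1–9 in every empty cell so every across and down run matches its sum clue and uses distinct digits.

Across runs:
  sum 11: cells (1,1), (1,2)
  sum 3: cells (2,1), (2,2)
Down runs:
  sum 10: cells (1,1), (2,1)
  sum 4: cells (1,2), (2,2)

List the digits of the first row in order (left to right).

3 in 2 cells must be {1,2}; 4 in 2 cells must be {1,3}.
The 11 across and the 4 down share only 3, so (1,2) = 3.
(2,2) = 4 − 3 = 1 completes the 4 down.
(1,1) = 11 − 3 = 8 completes the 11 across.
(2,1) = 3 − 1 = 2 completes the 3 across.

8 3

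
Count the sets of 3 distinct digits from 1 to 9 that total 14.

8

3 distinct digits from 1–9 sum between 6 and 24.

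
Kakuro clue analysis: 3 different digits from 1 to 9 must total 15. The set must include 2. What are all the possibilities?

{2,4,9}; {2,5,8}; {2,6,7}

3 distinct digits from 1–9 sum between 6 and 24.
Keeping only sets containing 2.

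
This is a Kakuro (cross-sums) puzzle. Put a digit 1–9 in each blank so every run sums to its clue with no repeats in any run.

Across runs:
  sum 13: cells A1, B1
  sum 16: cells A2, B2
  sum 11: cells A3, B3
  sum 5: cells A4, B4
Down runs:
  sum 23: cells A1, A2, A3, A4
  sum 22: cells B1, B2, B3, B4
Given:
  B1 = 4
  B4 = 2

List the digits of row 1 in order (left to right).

9 4

16 in 2 cells must be {7,9}.
A1 = 13 − 4 = 9 completes the 13 across.
Given what's placed, A2 must be 7 to fit the 16 across and 23 down.
B2 = 16 − 7 = 9 completes the 16 across.
B3 = 22 − 15 = 7 completes the 22 down.
A4 = 5 − 2 = 3 completes the 5 across.
A3 = 11 − 7 = 4 completes the 11 across.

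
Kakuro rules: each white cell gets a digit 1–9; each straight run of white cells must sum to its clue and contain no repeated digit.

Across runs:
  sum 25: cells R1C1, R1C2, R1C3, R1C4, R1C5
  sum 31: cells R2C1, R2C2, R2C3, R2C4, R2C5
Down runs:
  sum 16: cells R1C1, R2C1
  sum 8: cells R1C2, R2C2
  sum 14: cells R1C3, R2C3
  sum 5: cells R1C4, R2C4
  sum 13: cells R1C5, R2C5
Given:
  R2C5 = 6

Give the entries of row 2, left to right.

16 in 2 cells must be {7,9}.
R1C5 = 13 − 6 = 7 completes the 13 down.
R1C1 = 9: the only remaining digit allowed by both the 25 across and the 16 down.
R2C1 = 16 − 9 = 7 completes the 16 down.
No cell is forced outright now. R2C2 can only be 1 or 5 (the digits allowed by both its 31 across and its 8 down). If R2C2 = 1: then R1C2 would have to be in {1,2,3,4,5,6} for the 25 across but in {7} for the 8 down — contradiction. So R2C2 = 5.
R1C2 = 8 − 5 = 3 completes the 8 down.
Given what's placed, R1C3 must be 5 to fit the 25 across and 14 down.
R1C4 = 25 − 24 = 1 completes the 25 across.
R2C3 = 14 − 5 = 9 completes the 14 down.
R2C4 = 31 − 27 = 4 completes the 31 across.

7 5 9 4 6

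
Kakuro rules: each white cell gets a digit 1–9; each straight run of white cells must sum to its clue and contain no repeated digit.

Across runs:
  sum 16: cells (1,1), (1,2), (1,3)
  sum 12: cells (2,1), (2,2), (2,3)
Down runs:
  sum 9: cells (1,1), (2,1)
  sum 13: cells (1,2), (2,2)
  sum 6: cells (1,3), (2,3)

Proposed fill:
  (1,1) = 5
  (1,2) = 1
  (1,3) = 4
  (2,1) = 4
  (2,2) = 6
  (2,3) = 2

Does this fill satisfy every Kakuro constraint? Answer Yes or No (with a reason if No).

No — the across run (1,1)–(1,3) sums to 10, not 16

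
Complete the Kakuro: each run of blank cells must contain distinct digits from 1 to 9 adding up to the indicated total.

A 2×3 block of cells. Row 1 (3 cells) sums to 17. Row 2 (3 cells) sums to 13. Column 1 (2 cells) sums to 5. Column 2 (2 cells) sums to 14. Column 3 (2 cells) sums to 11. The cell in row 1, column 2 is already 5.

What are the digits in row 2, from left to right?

1 9 3

(2,2) = 14 − 5 = 9 completes the 14 down.
Given what's placed, (2,3) must be 3 to fit the 13 across and 11 down.
(1,3) = 11 − 3 = 8 completes the 11 down.
(2,1) = 13 − 12 = 1 completes the 13 across.
(1,1) = 17 − 13 = 4 completes the 17 across.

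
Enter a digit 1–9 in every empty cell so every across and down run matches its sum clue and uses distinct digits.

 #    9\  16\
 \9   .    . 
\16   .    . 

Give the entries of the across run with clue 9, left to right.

2, 7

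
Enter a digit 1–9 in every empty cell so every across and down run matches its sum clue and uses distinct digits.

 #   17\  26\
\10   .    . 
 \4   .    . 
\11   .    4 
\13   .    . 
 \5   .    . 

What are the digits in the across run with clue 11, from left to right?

7 4

4 in 2 cells must be {1,3}.
R3C1 = 11 − 4 = 7 completes the 11 across.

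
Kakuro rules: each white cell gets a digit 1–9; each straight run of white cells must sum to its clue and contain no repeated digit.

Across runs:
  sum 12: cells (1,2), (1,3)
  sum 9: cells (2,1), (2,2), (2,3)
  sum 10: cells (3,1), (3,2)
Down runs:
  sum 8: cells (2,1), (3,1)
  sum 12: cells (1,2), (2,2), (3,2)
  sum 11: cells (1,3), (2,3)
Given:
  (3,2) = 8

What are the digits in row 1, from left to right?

3 9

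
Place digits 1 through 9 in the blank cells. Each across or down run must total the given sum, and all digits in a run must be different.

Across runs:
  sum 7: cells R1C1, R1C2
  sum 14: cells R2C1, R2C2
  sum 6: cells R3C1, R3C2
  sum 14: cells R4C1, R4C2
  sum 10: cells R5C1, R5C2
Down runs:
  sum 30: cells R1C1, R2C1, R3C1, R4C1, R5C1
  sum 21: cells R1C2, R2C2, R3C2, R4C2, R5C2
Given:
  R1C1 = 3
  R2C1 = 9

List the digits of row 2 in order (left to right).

9, 5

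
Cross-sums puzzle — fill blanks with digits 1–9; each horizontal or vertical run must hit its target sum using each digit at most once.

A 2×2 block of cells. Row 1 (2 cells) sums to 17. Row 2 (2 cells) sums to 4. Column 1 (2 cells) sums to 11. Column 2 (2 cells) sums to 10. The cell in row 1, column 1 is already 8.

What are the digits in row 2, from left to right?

17 in 2 cells must be {8,9}; 4 in 2 cells must be {1,3}.
(1,2) = 17 − 8 = 9 completes the 17 across.
(2,1) = 11 − 8 = 3 completes the 11 down.
(2,2) = 4 − 3 = 1 completes the 4 across.

3 1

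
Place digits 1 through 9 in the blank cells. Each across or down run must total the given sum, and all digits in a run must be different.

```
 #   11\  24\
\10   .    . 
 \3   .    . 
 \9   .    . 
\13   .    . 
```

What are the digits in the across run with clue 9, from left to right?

3, 6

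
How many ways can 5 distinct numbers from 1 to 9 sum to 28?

5 distinct digits from 1–9 sum between 15 and 35.

9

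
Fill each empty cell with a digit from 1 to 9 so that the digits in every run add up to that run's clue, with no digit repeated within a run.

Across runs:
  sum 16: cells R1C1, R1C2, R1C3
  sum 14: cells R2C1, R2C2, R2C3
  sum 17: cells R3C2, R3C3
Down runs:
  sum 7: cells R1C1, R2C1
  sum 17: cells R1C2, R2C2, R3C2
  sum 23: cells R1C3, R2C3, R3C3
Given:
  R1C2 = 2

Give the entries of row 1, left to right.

6 2 8

17 in 2 cells must be {8,9}; 23 in 3 cells must be {6,8,9}.
No cell is forced outright now. R3C2 can only be 8 or 9 (the digits allowed by both its 17 across and its 17 down). If R3C2 = 9: that forces R2C2 = 6, after which R2C3 would have to be in {1,3,5,7} for the 14 across but in {6,8,9} for the 23 down — contradiction. So R3C2 = 8.
R2C2 = 17 − 10 = 7 completes the 17 down.
R2C3 = 6: the only remaining digit allowed by both the 14 across and the 23 down.
R3C3 = 17 − 8 = 9 completes the 17 across.
R1C3 = 23 − 15 = 8 completes the 23 down.
R2C1 = 14 − 13 = 1 completes the 14 across.
R1C1 = 16 − 10 = 6 completes the 16 across.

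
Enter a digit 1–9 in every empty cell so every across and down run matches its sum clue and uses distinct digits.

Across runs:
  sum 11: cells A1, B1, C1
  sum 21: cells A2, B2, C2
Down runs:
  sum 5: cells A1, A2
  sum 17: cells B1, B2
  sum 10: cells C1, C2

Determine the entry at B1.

8

17 in 2 cells must be {8,9}.
The 11 across and the 17 down share only 8, so B1 = 8.
The 21 across and the 5 down share only 4, so A2 = 4.
B2 = 17 − 8 = 9 completes the 17 down.
C2 = 21 − 13 = 8 completes the 21 across.
A1 = 5 − 4 = 1 completes the 5 down.
C1 = 11 − 9 = 2 completes the 11 across.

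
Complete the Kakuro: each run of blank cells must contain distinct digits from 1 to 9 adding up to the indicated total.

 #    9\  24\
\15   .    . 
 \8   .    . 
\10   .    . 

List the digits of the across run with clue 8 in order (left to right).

1 7

24 in 3 cells must be {7,8,9}.
The 15 across and the 9 down share only 6, so R1C1 = 6.
R1C2 = 15 − 6 = 9 completes the 15 across.
Given what's placed, R2C2 must be 7 to fit the 8 across and 24 down.
R3C2 = 24 − 16 = 8 completes the 24 down.
R2C1 = 8 − 7 = 1 completes the 8 across.
R3C1 = 10 − 8 = 2 completes the 10 across.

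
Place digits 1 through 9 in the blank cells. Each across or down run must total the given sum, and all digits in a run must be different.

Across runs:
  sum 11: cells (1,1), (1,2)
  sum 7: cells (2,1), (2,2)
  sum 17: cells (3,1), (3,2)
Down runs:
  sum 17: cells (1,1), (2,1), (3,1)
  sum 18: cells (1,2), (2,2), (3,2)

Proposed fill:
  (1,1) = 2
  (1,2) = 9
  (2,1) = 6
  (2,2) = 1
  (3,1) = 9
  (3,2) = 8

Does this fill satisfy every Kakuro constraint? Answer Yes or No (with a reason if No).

Yes

Across: 2+9=11; 6+1=7; 9+8=17. Down: 2+6+9=17; 9+1+8=18. No digit repeats within any run.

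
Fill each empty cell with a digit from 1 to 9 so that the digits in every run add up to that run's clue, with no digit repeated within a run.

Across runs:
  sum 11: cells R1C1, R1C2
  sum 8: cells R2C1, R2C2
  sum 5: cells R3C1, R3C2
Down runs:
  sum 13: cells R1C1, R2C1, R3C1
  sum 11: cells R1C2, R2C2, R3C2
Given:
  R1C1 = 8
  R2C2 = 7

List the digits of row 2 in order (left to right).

1, 7

R1C2 = 11 − 8 = 3 completes the 11 across.
R2C1 = 8 − 7 = 1 completes the 8 across.
R3C1 = 13 − 9 = 4 completes the 13 down.
R3C2 = 5 − 4 = 1 completes the 5 across.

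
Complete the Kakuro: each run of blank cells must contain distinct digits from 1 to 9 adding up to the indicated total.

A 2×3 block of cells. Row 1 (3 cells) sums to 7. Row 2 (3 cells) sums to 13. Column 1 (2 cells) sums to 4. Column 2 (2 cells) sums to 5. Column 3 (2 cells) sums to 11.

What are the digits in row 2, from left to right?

3 1 9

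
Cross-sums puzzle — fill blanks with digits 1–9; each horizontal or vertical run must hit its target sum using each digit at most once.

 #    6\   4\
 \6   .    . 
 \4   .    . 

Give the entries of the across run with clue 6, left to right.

5 1

4 in 2 cells must be {1,3}.
The 6 across and the 4 down share only 1, so R1C2 = 1.
The 4 across and the 6 down share only 1, so R2C1 = 1.
R2C2 = 4 − 1 = 3 completes the 4 across.
R1C1 = 6 − 1 = 5 completes the 6 across.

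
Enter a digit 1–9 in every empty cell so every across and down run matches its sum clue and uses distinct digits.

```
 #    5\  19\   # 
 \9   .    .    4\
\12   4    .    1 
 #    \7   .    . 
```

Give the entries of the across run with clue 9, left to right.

1 8

4 in 2 cells must be {1,3}.
R1C1 = 5 − 4 = 1 completes the 5 down.
R1C2 = 9 − 1 = 8 completes the 9 across.
R2C2 = 12 − 5 = 7 completes the 12 across.
R3C2 = 19 − 15 = 4 completes the 19 down.
R3C3 = 7 − 4 = 3 completes the 7 across.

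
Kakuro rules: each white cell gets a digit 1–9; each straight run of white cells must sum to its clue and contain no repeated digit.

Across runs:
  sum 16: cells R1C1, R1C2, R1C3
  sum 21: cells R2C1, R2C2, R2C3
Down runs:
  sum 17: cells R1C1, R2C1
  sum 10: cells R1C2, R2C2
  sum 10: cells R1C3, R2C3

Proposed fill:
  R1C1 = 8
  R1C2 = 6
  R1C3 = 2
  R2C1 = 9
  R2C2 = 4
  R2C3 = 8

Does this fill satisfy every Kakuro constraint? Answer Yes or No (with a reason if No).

Across: 8+6+2=16; 9+4+8=21. Down: 8+9=17; 6+4=10; 2+8=10. No digit repeats within any run.

Yes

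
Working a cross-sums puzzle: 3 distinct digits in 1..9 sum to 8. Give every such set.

{1,2,5}; {1,3,4}

3 distinct digits from 1–9 sum between 6 and 24.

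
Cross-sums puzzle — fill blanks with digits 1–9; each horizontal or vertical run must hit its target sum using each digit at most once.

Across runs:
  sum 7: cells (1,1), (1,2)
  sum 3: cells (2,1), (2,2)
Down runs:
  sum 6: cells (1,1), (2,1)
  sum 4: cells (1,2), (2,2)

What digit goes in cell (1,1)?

4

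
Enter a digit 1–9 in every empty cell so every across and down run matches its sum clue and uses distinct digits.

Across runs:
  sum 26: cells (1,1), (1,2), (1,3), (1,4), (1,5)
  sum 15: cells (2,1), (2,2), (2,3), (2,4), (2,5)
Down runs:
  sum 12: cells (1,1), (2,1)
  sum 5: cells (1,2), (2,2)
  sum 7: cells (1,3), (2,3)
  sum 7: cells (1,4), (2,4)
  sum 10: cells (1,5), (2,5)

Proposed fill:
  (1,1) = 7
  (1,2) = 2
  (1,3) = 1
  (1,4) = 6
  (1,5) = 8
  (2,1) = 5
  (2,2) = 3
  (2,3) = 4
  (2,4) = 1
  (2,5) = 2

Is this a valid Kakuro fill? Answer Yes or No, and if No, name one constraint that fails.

No — the across run (1,1)–(1,5) sums to 24, not 26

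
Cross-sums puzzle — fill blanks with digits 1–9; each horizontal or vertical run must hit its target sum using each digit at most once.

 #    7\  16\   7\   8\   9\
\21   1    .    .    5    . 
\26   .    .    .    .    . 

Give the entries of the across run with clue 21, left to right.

1 7 6 5 2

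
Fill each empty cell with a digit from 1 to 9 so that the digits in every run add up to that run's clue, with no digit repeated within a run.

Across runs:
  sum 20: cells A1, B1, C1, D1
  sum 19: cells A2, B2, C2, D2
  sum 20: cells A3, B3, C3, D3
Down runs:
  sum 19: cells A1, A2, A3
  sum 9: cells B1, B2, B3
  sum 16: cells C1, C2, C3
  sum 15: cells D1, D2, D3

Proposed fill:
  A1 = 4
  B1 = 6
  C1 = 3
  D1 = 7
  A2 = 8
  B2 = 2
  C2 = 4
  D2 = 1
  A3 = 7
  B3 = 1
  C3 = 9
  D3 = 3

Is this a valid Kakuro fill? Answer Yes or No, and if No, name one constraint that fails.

No — the across run A2–D2 sums to 15, not 19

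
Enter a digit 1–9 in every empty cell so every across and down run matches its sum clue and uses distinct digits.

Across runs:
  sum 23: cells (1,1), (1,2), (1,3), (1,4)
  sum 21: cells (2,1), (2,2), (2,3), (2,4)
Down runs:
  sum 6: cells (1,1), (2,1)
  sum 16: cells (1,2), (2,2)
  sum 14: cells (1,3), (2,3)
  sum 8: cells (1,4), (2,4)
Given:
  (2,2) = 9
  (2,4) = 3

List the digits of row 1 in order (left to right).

16 in 2 cells must be {7,9}.
(1,2) = 16 − 9 = 7 completes the 16 down.
(1,4) = 8 − 3 = 5 completes the 8 down.
Given what's placed, (1,1) must be 2 to fit the 23 across and 6 down.
(1,3) = 23 − 14 = 9 completes the 23 across.
(2,1) = 6 − 2 = 4 completes the 6 down.
(2,3) = 21 − 16 = 5 completes the 21 across.

2, 7, 9, 5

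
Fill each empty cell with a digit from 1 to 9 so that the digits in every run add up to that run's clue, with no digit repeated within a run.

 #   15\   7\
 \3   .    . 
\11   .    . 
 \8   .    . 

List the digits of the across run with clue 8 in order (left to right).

6 2

3 in 2 cells must be {1,2}; 7 in 3 cells must be {1,2,4}.
Nothing is forced directly, so branch on R2C2, whose candidates are 2 or 4. If R2C2 = 2: that forces R1C2 = 1, R2C1 = 9, after which R3C2 would have to be in {1,2,3,5,6,7} for the 8 across but in {4} for the 7 down — contradiction. So R2C2 = 4.
R2C1 = 11 − 4 = 7 completes the 11 across.
Given what's placed, R1C1 must be 2 to fit the 3 across and 15 down.
R1C2 = 3 − 2 = 1 completes the 3 across.
R3C1 = 15 − 9 = 6 completes the 15 down.
R3C2 = 8 − 6 = 2 completes the 8 across.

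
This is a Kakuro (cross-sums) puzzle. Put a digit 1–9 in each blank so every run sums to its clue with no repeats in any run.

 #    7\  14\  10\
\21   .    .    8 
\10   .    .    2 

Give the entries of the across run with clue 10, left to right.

3 5 2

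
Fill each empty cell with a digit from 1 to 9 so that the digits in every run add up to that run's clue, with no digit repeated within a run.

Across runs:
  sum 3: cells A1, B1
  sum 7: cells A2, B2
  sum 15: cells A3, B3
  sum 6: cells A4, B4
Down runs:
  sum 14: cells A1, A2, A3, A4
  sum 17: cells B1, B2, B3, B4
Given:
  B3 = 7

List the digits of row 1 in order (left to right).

3 in 2 cells must be {1,2}.
A3 = 15 − 7 = 8 completes the 15 across.
Nothing is forced directly, so branch on A1, whose candidates are 1 or 2. If A1 = 1: that forces B1 = 2, A4 = 2, after which B4 would have to be in {4} for the 6 across but in {3,5} for the 17 down — contradiction. So A1 = 2.
B1 = 3 − 2 = 1 completes the 3 across.
A4 = 1: the only remaining digit allowed by both the 6 across and the 14 down.
B4 = 6 − 1 = 5 completes the 6 across.
A2 = 14 − 11 = 3 completes the 14 down.
B2 = 7 − 3 = 4 completes the 7 across.

2 1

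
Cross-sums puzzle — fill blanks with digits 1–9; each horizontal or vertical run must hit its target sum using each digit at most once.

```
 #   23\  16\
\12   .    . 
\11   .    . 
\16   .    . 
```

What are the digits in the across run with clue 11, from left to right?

6 5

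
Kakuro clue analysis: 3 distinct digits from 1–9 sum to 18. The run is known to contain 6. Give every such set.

3 distinct digits from 1–9 sum between 6 and 24.
Keeping only sets containing 6.

{3,6,9}; {4,6,8}; {5,6,7}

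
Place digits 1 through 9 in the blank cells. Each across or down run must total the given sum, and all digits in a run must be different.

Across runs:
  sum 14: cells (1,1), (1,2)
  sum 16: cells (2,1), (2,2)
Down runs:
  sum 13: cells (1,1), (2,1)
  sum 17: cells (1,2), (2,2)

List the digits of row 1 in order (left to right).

16 in 2 cells must be {7,9}; 17 in 2 cells must be {8,9}.
The 16 across and the 17 down share only 9, so (2,2) = 9.
(1,2) = 17 − 9 = 8 completes the 17 down.
(2,1) = 16 − 9 = 7 completes the 16 across.
(1,1) = 14 − 8 = 6 completes the 14 across.

6, 8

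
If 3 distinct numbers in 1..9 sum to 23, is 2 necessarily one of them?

No

The only way to make 23 from 3 distinct digits is {6,8,9}, which does not contain 2.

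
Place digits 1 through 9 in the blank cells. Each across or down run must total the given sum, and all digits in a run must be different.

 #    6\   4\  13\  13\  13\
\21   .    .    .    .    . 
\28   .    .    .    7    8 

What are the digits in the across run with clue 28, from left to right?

4 in 2 cells must be {1,3}.
R1C4 = 13 − 7 = 6 completes the 13 down.
R1C5 = 13 − 8 = 5 completes the 13 down.
Given what's placed, R1C2 must be 1 to fit the 21 across and 4 down.
R1C3 = 7: the only remaining digit allowed by both the 21 across and the 13 down.
R2C2 = 4 − 1 = 3 completes the 4 down.
R2C3 = 13 − 7 = 6 completes the 13 down.
R1C1 = 21 − 19 = 2 completes the 21 across.
R2C1 = 28 − 24 = 4 completes the 28 across.

4, 3, 6, 7, 8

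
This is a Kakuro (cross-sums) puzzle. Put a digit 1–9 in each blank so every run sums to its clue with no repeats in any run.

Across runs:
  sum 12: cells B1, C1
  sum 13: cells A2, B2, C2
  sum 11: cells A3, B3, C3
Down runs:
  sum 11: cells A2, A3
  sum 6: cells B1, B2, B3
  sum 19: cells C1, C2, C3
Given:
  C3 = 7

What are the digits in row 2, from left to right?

8 2 3

6 in 3 cells must be {1,2,3}.
Intersecting the 12 across with the 6 down forces B1 = 3.
C1 = 12 − 3 = 9 completes the 12 across.
C2 = 19 − 16 = 3 completes the 19 down.
Given what's placed, A3 must be 3 to fit the 11 across and 11 down.
B3 = 11 − 10 = 1 completes the 11 across.
A2 = 11 − 3 = 8 completes the 11 down.
B2 = 13 − 11 = 2 completes the 13 across.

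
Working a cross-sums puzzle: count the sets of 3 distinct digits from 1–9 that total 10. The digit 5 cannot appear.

2

3 distinct digits from 1–9 sum between 6 and 24.
Dropping sets that contain 5.
Enumerating: {1,2,7}, {1,3,6}.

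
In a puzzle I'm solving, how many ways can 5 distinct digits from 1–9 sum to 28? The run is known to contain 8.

5 distinct digits from 1–9 sum between 15 and 35.
Keeping only sets containing 8.
Enumerating: {1,3,7,8,9}, {1,4,6,8,9}, {2,3,6,8,9}, {2,4,5,8,9}, {2,5,6,7,8}, {3,4,6,7,8}.

6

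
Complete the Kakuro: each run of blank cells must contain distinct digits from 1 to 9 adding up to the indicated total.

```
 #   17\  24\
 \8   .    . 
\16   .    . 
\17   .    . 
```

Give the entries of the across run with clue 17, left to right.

16 in 2 cells must be {7,9}; 17 in 2 cells must be {8,9}; 24 in 3 cells must be {7,8,9}.
The 8 across and the 24 down share only 7, so R1C2 = 7.
Given what's placed, R2C2 must be 9 to fit the 16 across and 24 down.
R3C2 = 24 − 16 = 8 completes the 24 down.
R1C1 = 8 − 7 = 1 completes the 8 across.
R2C1 = 16 − 9 = 7 completes the 16 across.
R3C1 = 17 − 8 = 9 completes the 17 across.

9, 8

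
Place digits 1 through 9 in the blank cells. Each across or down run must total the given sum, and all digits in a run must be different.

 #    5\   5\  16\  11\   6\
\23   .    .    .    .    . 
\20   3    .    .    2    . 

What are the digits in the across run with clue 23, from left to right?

2 4 7 9 1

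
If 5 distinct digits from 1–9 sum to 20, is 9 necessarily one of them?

Counterexample: {1,2,3,6,8} sums to 20 without using 9.

No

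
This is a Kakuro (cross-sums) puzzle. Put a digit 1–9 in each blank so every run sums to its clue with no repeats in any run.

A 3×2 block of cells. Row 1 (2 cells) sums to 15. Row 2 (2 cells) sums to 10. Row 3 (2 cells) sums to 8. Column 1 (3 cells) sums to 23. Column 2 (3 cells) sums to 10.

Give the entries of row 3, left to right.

23 in 3 cells must be {6,8,9}.
The 8 across and the 23 down share only 6, so (3,1) = 6.
(3,2) = 8 − 6 = 2 completes the 8 across.
Given what's placed, (1,2) must be 7 to fit the 15 across and 10 down.
(2,2) = 10 − 9 = 1 completes the 10 down.
(1,1) = 15 − 7 = 8 completes the 15 across.
(2,1) = 10 − 1 = 9 completes the 10 across.

6 2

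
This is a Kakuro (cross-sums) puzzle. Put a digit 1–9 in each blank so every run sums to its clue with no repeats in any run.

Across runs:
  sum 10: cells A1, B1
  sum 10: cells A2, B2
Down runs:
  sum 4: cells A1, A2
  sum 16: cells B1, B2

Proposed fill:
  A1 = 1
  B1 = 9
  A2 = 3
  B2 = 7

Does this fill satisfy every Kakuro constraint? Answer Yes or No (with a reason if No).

Yes

Across: 1+9=10; 3+7=10. Down: 1+3=4; 9+7=16. No digit repeats within any run.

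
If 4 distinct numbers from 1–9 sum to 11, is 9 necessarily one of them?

No

The only way to make 11 from 4 distinct digits is {1,2,3,5}, which does not contain 9.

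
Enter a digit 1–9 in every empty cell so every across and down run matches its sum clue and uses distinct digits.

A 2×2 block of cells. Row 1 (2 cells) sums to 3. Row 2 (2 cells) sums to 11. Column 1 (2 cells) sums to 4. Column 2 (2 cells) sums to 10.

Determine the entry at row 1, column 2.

3 in 2 cells must be {1,2}; 4 in 2 cells must be {1,3}.
The 3 across and the 4 down share only 1, so (1,1) = 1.
(1,2) = 3 − 1 = 2 completes the 3 across.
(2,1) = 4 − 1 = 3 completes the 4 down.
(2,2) = 11 − 3 = 8 completes the 11 across.

2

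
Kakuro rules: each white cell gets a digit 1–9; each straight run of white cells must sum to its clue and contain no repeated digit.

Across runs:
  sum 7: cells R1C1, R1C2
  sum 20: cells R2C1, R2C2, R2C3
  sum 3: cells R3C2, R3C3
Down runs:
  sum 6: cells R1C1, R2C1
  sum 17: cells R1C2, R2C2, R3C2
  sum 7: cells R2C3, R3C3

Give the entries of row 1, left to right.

1 6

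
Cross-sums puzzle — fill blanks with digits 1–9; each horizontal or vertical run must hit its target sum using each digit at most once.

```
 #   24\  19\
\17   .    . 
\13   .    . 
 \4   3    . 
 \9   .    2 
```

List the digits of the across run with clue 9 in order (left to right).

7, 2

17 in 2 cells must be {8,9}; 4 in 2 cells must be {1,3}.
R3C2 = 4 − 3 = 1 completes the 4 across.
R4C1 = 9 − 2 = 7 completes the 9 across.
R1C2 = 9: the only remaining digit allowed by both the 17 across and the 19 down.
R2C2 = 19 − 12 = 7 completes the 19 down.
R1C1 = 17 − 9 = 8 completes the 17 across.
R2C1 = 13 − 7 = 6 completes the 13 across.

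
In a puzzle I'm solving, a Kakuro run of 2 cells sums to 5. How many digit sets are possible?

2 distinct digits from 1–9 sum between 3 and 17.
Enumerating: {1,4}, {2,3}.

2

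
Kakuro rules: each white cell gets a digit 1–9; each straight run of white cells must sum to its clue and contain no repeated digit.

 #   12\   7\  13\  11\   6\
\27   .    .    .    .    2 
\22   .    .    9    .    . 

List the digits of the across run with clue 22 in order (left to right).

5 1 9 3 4

R1C3 = 13 − 9 = 4 completes the 13 down.
R2C5 = 6 − 2 = 4 completes the 6 down.
Nothing is forced directly, so branch on R1C2, whose candidates are 5 or 6. If R1C2 = 5: that forces R2C2 = 2, R2C4 = 6, after which R1C4 would have to be in {7,9} for the 27 across but in {5} for the 11 down — contradiction. So R1C2 = 6.
R2C2 = 7 − 6 = 1 completes the 7 down.
No cell is forced outright now. R2C1 can only be 3 or 5 (the digits allowed by both its 22 across and its 12 down). If R2C1 = 3: then R1C1 would have to be in {7,8} for the 27 across but in {9} for the 12 down — contradiction. So R2C1 = 5.
R1C1 = 12 − 5 = 7 completes the 12 down.
R1C4 = 27 − 19 = 8 completes the 27 across.
R2C4 = 22 − 19 = 3 completes the 22 across.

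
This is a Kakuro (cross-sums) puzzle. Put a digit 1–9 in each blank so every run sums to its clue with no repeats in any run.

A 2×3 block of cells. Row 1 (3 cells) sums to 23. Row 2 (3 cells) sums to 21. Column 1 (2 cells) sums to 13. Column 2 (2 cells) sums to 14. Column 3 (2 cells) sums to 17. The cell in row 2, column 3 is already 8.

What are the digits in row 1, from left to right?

6 8 9

23 in 3 cells must be {6,8,9}; 17 in 2 cells must be {8,9}.
(1,3) = 17 − 8 = 9 completes the 17 down.
No cell is forced outright now. (2,2) can only be 6 or 9 (the digits allowed by both its 21 across and its 14 down). If (2,2) = 9: then (1,2) would have to be in {6,8} for the 23 across but in {5} for the 14 down — contradiction. So (2,2) = 6.
(1,2) = 14 − 6 = 8 completes the 14 down.
(2,1) = 21 − 14 = 7 completes the 21 across.
(1,1) = 23 − 17 = 6 completes the 23 across.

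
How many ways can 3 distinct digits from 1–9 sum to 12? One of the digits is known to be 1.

4

3 distinct digits from 1–9 sum between 6 and 24.
Keeping only sets containing 1.
Enumerating: {1,2,9}, {1,3,8}, {1,4,7}, {1,5,6}.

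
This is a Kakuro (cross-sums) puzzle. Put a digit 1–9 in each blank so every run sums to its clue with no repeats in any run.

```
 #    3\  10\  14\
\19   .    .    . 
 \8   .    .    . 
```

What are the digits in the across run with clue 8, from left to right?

3 in 2 cells must be {1,2}.
The 19 across and the 3 down share only 2, so R1C1 = 2.
R2C1 = 3 − 2 = 1 completes the 3 down.
Given what's placed, R2C3 must be 5 to fit the 8 across and 14 down.
R1C3 = 14 − 5 = 9 completes the 14 down.
R2C2 = 8 − 6 = 2 completes the 8 across.
R1C2 = 19 − 11 = 8 completes the 19 across.

1, 2, 5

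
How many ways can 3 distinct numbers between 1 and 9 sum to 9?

3

3 distinct digits from 1–9 sum between 6 and 24.
Enumerating: {1,2,6}, {1,3,5}, {2,3,4}.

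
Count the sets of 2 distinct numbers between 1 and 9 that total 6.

2 distinct digits from 1–9 sum between 3 and 17.
Enumerating: {1,5}, {2,4}.

2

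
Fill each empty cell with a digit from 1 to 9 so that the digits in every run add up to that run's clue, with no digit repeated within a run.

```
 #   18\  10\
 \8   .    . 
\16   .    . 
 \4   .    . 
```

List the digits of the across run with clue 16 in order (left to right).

16 in 2 cells must be {7,9}; 4 in 2 cells must be {1,3}.
The 16 across and the 10 down share only 7, so R2C2 = 7.
Given what's placed, R3C2 must be 1 to fit the 4 across and 10 down.
R1C2 = 10 − 8 = 2 completes the 10 down.
R2C1 = 16 − 7 = 9 completes the 16 across.
R3C1 = 4 − 1 = 3 completes the 4 across.
R1C1 = 8 − 2 = 6 completes the 8 across.

9, 7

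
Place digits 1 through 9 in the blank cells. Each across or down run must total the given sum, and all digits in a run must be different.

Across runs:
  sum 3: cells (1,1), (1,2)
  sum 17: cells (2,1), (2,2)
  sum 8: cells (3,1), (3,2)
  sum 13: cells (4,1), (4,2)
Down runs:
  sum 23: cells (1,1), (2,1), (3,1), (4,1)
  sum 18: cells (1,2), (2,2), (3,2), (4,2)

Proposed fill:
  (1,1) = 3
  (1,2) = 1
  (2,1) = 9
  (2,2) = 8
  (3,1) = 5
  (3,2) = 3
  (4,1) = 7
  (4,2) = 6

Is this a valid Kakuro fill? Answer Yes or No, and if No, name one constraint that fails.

No — the down run (1,1)–(4,1) sums to 24, not 23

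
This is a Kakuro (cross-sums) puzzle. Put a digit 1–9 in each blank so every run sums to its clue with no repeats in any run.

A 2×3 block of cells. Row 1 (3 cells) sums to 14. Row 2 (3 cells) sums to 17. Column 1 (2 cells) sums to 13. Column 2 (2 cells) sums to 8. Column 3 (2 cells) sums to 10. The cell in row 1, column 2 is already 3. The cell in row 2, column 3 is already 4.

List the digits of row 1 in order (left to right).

5 3 6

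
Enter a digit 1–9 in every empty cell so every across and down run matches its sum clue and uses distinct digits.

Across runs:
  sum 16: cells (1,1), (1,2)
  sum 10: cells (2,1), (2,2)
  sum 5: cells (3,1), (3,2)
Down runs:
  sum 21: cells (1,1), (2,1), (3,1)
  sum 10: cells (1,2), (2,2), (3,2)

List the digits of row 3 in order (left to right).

4 1

16 in 2 cells must be {7,9}.
The 16 across and the 10 down share only 7, so (1,2) = 7.
The 5 across and the 21 down share only 4, so (3,1) = 4.
(3,2) = 5 − 4 = 1 completes the 5 across.
(1,1) = 16 − 7 = 9 completes the 16 across.
(2,1) = 21 − 13 = 8 completes the 21 down.
(2,2) = 10 − 8 = 2 completes the 10 across.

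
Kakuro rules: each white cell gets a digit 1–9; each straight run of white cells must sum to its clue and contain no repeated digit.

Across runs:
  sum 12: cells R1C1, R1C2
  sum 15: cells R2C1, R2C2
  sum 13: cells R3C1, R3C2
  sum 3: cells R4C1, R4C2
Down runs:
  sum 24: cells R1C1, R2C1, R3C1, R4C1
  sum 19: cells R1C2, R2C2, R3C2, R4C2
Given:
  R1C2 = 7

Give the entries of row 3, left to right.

3 in 2 cells must be {1,2}.
R1C1 = 12 − 7 = 5 completes the 12 across.
Given what's placed, R4C1 must be 2 to fit the 3 across and 24 down.
R4C2 = 3 − 2 = 1 completes the 3 across.
No cell is forced outright now. R2C1 can only be 8 or 9 (the digits allowed by both its 15 across and its 24 down). If R2C1 = 8: then R2C2 would have to be in {7} for the 15 across but in {2,3,5,6,8,9} for the 19 down — contradiction. So R2C1 = 9.
R2C2 = 15 − 9 = 6 completes the 15 across.
R3C1 = 24 − 16 = 8 completes the 24 down.
R3C2 = 13 − 8 = 5 completes the 13 across.

8, 5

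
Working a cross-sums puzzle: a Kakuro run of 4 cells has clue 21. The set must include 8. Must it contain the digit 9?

No

Counterexample: {1,5,7,8} sums to 21 under that restriction without using 9.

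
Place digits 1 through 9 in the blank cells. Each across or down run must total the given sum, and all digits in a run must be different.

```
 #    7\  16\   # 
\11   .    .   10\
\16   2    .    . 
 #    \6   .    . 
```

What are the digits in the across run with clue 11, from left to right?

R1C1 = 7 − 2 = 5 completes the 7 down.
R1C2 = 11 − 5 = 6 completes the 11 across.
Nothing is forced directly, so branch on R2C2, whose candidates are 8 or 9. If R2C2 = 9: then R2C3 would have to be in {5} for the 16 across but in {1,2,3,4,6,7,8,9} for the 10 down — contradiction. So R2C2 = 8.
R2C3 = 16 − 10 = 6 completes the 16 across.
R3C2 = 16 − 14 = 2 completes the 16 down.
R3C3 = 6 − 2 = 4 completes the 6 across.

5 6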